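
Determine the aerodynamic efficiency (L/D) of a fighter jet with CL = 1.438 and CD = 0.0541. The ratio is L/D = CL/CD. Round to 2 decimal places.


Step 1: L/D = CL / CD = 1.438 / 0.0541
Step 2: L/D = 26.58

26.58


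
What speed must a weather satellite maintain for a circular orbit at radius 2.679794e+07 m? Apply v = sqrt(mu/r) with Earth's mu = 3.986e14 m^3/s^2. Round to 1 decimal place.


Step 1: mu / r = 3.986e14 / 2.679794e+07 = 14874277.6497
Step 2: v = sqrt(14874277.6497) = 3856.7 m/s

3856.7


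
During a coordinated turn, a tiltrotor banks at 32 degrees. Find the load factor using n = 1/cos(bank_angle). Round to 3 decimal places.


Step 1: Convert 32 degrees to radians = 0.558505
Step 2: cos(32 deg) = 0.848048
Step 3: n = 1 / 0.848048 = 1.179

1.179


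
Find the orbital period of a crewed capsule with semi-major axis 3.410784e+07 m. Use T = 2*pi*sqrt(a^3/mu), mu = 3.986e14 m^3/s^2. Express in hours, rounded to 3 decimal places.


Step 1: a^3 / mu = 3.967918e+22 / 3.986e14 = 9.954635e+07
Step 2: sqrt(9.954635e+07) = 9977.2919 s
Step 3: T = 2*pi * 9977.2919 = 62689.17 s
Step 4: T in hours = 62689.17 / 3600 = 17.414 hours

17.414


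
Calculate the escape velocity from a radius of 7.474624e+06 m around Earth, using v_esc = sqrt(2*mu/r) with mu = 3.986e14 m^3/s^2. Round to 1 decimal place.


Step 1: 2*mu/r = 2 * 3.986e14 / 7.474624e+06 = 106654194.2444
Step 2: v_esc = sqrt(106654194.2444) = 10327.4 m/s

10327.4


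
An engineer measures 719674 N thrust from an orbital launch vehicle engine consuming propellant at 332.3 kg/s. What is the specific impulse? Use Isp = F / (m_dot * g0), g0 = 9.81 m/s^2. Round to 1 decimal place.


Step 1: m_dot * g0 = 332.3 * 9.81 = 3259.86
Step 2: Isp = 719674 / 3259.86 = 220.8 s

220.8


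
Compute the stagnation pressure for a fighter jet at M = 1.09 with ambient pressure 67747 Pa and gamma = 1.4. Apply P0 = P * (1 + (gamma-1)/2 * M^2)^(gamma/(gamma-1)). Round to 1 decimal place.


Step 1: (gamma-1)/2 * M^2 = 0.2 * 1.1881 = 0.23762
Step 2: 1 + 0.23762 = 1.23762
Step 3: Exponent gamma/(gamma-1) = 3.5
Step 4: P0 = 67747 * 1.23762^3.5 = 142871.5 Pa

142871.5


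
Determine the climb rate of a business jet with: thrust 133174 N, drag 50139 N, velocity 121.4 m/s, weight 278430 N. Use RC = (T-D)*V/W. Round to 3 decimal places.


Step 1: Excess thrust = T - D = 133174 - 50139 = 83035 N
Step 2: Excess power = 83035 * 121.4 = 10080449.0 W
Step 3: RC = 10080449.0 / 278430 = 36.205 m/s

36.205


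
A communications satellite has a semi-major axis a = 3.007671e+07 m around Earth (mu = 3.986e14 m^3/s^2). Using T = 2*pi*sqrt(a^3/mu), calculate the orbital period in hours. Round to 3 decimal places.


Step 1: a^3 / mu = 2.720765e+22 / 3.986e14 = 6.825802e+07
Step 2: sqrt(6.825802e+07) = 8261.8412 s
Step 3: T = 2*pi * 8261.8412 = 51910.68 s
Step 4: T in hours = 51910.68 / 3600 = 14.420 hours

14.420


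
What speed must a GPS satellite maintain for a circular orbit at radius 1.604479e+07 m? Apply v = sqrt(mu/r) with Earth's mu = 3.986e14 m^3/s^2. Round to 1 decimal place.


Step 1: mu / r = 3.986e14 / 1.604479e+07 = 24842955.2521
Step 2: v = sqrt(24842955.2521) = 4984.3 m/s

4984.3


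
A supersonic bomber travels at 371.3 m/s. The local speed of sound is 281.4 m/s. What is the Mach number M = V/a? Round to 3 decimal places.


Step 1: M = V / a = 371.3 / 281.4
Step 2: M = 1.319

1.319


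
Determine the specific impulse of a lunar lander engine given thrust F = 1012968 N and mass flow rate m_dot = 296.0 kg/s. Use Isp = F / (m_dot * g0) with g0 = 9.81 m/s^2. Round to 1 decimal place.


Step 1: m_dot * g0 = 296.0 * 9.81 = 2903.76
Step 2: Isp = 1012968 / 2903.76 = 348.8 s

348.8


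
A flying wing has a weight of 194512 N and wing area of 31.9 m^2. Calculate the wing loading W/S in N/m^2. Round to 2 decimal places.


Step 1: Wing loading = W / S = 194512 / 31.9
Step 2: Wing loading = 6097.55 N/m^2

6097.55


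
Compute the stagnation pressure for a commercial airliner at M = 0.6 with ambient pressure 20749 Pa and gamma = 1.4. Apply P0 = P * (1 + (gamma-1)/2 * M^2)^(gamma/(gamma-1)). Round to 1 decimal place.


Step 1: (gamma-1)/2 * M^2 = 0.2 * 0.36 = 0.072
Step 2: 1 + 0.072 = 1.072
Step 3: Exponent gamma/(gamma-1) = 3.5
Step 4: P0 = 20749 * 1.072^3.5 = 26465.4 Pa

26465.4


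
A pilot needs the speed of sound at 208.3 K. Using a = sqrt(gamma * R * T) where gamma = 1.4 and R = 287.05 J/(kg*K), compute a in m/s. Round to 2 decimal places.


Step 1: gamma * R * T = 1.4 * 287.05 * 208.3 = 83709.521
Step 2: a = sqrt(83709.521) = 289.33 m/s

289.33


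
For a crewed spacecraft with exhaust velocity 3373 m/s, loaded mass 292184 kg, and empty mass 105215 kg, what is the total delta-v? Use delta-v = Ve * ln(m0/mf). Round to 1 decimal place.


Step 1: Mass ratio m0/mf = 292184 / 105215 = 2.777018
Step 2: ln(2.777018) = 1.021378
Step 3: delta-v = 3373 * 1.021378 = 3445.1 m/s

3445.1


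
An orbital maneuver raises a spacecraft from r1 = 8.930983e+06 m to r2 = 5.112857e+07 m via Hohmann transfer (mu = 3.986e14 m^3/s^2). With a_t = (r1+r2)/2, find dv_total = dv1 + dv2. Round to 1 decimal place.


Step 1: Transfer semi-major axis a_t = (8.930983e+06 + 5.112857e+07) / 2 = 3.002978e+07 m
Step 2: v1 (circular at r1) = sqrt(mu/r1) = 6680.65 m/s
Step 3: v_t1 = sqrt(mu*(2/r1 - 1/a_t)) = 8717.16 m/s
Step 4: dv1 = |8717.16 - 6680.65| = 2036.5 m/s
Step 5: v2 (circular at r2) = 2792.14 m/s, v_t2 = 1522.69 m/s
Step 6: dv2 = |2792.14 - 1522.69| = 1269.45 m/s
Step 7: Total delta-v = 2036.5 + 1269.45 = 3306.0 m/s

3306.0


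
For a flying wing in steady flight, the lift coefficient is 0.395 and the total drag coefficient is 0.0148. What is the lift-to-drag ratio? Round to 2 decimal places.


Step 1: L/D = CL / CD = 0.395 / 0.0148
Step 2: L/D = 26.69

26.69


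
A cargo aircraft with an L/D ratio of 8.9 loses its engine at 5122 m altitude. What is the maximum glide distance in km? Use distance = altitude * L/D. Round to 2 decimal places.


Step 1: Glide distance = altitude * L/D = 5122 * 8.9 = 45585.8 m
Step 2: Convert to km: 45585.8 / 1000 = 45.59 km

45.59


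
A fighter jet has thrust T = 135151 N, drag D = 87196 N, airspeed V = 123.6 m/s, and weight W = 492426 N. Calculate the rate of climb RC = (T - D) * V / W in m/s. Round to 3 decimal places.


Step 1: Excess thrust = T - D = 135151 - 87196 = 47955 N
Step 2: Excess power = 47955 * 123.6 = 5927238.0 W
Step 3: RC = 5927238.0 / 492426 = 12.037 m/s

12.037


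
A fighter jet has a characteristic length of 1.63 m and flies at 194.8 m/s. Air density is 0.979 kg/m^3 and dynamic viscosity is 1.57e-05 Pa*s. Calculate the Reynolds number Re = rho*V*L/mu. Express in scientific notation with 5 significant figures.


Step 1: Numerator = rho * V * L = 0.979 * 194.8 * 1.63 = 310.855996
Step 2: Re = 310.855996 / 1.57e-05
Step 3: Re = 1.9800e+07

1.9800e+07


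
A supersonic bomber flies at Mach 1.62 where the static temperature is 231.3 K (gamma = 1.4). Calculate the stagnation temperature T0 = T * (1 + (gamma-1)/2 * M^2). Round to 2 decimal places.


Step 1: (gamma-1)/2 = 0.2
Step 2: M^2 = 2.6244
Step 3: 1 + 0.2 * 2.6244 = 1.52488
Step 4: T0 = 231.3 * 1.52488 = 352.70 K

352.70


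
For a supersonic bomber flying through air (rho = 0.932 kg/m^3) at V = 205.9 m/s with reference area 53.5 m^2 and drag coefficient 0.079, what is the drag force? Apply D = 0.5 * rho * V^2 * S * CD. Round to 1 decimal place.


Step 1: Dynamic pressure q = 0.5 * 0.932 * 205.9^2 = 19755.9815 Pa
Step 2: Drag D = q * S * CD = 19755.9815 * 53.5 * 0.079
Step 3: D = 83498.7 N

83498.7


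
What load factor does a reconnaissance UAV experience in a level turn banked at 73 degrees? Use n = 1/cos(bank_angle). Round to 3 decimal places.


Step 1: Convert 73 degrees to radians = 1.27409
Step 2: cos(73 deg) = 0.292372
Step 3: n = 1 / 0.292372 = 3.420

3.420


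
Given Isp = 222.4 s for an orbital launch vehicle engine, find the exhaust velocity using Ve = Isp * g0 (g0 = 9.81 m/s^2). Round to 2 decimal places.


Step 1: Ve = Isp * g0 = 222.4 * 9.81
Step 2: Ve = 2181.74 m/s

2181.74


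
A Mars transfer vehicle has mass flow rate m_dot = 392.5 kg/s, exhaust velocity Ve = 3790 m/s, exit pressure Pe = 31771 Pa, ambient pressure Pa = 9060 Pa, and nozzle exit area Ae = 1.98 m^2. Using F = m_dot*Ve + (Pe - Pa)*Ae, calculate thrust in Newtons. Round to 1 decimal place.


Step 1: Momentum thrust = m_dot * Ve = 392.5 * 3790 = 1487575.0 N
Step 2: Pressure thrust = (Pe - Pa) * Ae = (31771 - 9060) * 1.98 = 44967.78 N
Step 3: Total thrust F = 1487575.0 + 44967.78 = 1532542.8 N

1532542.8


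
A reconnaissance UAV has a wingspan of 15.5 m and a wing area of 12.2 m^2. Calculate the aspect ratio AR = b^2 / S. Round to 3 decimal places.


Step 1: b^2 = 15.5^2 = 240.25
Step 2: AR = 240.25 / 12.2 = 19.693

19.693


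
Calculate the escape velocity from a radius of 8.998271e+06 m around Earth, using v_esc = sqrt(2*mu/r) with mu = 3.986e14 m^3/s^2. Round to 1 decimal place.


Step 1: 2*mu/r = 2 * 3.986e14 / 8.998271e+06 = 88594797.8228
Step 2: v_esc = sqrt(88594797.8228) = 9412.5 m/s

9412.5


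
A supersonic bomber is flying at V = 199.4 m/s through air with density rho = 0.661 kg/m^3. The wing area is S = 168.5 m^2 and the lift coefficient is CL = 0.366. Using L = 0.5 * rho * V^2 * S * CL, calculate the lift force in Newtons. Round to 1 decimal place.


Step 1: Calculate dynamic pressure q = 0.5 * 0.661 * 199.4^2 = 0.5 * 0.661 * 39760.36 = 13140.799 Pa
Step 2: Multiply by wing area and lift coefficient: L = 13140.799 * 168.5 * 0.366
Step 3: L = 2214224.6281 * 0.366 = 810406.2 N

810406.2


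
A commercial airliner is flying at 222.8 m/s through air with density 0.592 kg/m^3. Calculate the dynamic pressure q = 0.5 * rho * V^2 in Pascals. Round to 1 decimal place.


Step 1: V^2 = 222.8^2 = 49639.84
Step 2: q = 0.5 * 0.592 * 49639.84
Step 3: q = 14693.4 Pa

14693.4


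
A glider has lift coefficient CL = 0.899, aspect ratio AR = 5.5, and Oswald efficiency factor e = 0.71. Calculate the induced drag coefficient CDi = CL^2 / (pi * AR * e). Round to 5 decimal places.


Step 1: CL^2 = 0.899^2 = 0.808201
Step 2: pi * AR * e = 3.14159 * 5.5 * 0.71 = 12.267919
Step 3: CDi = 0.808201 / 12.267919 = 0.06588

0.06588


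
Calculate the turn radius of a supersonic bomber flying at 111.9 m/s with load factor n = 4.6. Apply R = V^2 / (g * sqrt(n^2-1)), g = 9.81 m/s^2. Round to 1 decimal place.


Step 1: V^2 = 111.9^2 = 12521.61
Step 2: n^2 - 1 = 4.6^2 - 1 = 20.16
Step 3: sqrt(20.16) = 4.489989
Step 4: R = 12521.61 / (9.81 * 4.489989) = 284.3 m

284.3


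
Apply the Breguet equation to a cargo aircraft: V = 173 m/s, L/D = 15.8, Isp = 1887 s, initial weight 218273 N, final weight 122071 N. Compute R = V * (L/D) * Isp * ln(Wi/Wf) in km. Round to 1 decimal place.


Step 1: Coefficient = V * (L/D) * Isp = 173 * 15.8 * 1887 = 5157925.8 m
Step 2: Wi/Wf = 218273 / 122071 = 1.788082
Step 3: ln(1.788082) = 0.581144
Step 4: R = 5157925.8 * 0.581144 = 2997496.2 m = 2997.5 km

2997.5


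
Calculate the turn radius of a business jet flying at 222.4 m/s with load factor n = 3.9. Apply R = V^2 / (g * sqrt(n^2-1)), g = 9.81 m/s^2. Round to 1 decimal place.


Step 1: V^2 = 222.4^2 = 49461.76
Step 2: n^2 - 1 = 3.9^2 - 1 = 14.21
Step 3: sqrt(14.21) = 3.769615
Step 4: R = 49461.76 / (9.81 * 3.769615) = 1337.5 m

1337.5


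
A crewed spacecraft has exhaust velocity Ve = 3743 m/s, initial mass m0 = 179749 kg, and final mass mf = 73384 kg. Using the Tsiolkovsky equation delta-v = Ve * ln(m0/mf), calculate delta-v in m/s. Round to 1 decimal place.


Step 1: Mass ratio m0/mf = 179749 / 73384 = 2.44943
Step 2: ln(2.44943) = 0.895856
Step 3: delta-v = 3743 * 0.895856 = 3353.2 m/s

3353.2


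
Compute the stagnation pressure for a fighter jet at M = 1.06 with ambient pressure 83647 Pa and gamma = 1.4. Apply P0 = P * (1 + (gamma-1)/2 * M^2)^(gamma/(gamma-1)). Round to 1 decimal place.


Step 1: (gamma-1)/2 * M^2 = 0.2 * 1.1236 = 0.22472
Step 2: 1 + 0.22472 = 1.22472
Step 3: Exponent gamma/(gamma-1) = 3.5
Step 4: P0 = 83647 * 1.22472^3.5 = 170051.0 Pa

170051.0


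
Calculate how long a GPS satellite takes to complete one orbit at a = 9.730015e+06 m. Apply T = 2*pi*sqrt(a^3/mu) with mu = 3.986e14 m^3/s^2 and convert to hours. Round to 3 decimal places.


Step 1: a^3 / mu = 9.211716e+20 / 3.986e14 = 2.311018e+06
Step 2: sqrt(2.311018e+06) = 1520.2031 s
Step 3: T = 2*pi * 1520.2031 = 9551.72 s
Step 4: T in hours = 9551.72 / 3600 = 2.653 hours

2.653


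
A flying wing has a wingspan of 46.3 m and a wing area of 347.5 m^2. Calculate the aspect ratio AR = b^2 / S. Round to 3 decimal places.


Step 1: b^2 = 46.3^2 = 2143.69
Step 2: AR = 2143.69 / 347.5 = 6.169

6.169


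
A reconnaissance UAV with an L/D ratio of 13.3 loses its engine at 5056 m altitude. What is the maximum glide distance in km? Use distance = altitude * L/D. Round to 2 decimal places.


Step 1: Glide distance = altitude * L/D = 5056 * 13.3 = 67244.8 m
Step 2: Convert to km: 67244.8 / 1000 = 67.24 km

67.24


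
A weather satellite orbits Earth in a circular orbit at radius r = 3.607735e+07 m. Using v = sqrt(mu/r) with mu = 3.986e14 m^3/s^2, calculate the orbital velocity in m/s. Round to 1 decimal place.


Step 1: mu / r = 3.986e14 / 3.607735e+07 = 11048483.3282
Step 2: v = sqrt(11048483.3282) = 3323.9 m/s

3323.9


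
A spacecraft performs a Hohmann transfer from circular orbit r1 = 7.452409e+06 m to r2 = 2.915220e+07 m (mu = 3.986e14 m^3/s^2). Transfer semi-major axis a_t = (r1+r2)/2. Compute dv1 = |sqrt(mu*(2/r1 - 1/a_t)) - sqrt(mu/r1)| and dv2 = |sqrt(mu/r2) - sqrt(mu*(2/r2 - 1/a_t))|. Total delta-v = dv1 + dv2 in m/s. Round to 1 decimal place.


Step 1: Transfer semi-major axis a_t = (7.452409e+06 + 2.915220e+07) / 2 = 1.830230e+07 m
Step 2: v1 (circular at r1) = sqrt(mu/r1) = 7313.42 m/s
Step 3: v_t1 = sqrt(mu*(2/r1 - 1/a_t)) = 9230.03 m/s
Step 4: dv1 = |9230.03 - 7313.42| = 1916.61 m/s
Step 5: v2 (circular at r2) = 3697.71 m/s, v_t2 = 2359.55 m/s
Step 6: dv2 = |3697.71 - 2359.55| = 1338.17 m/s
Step 7: Total delta-v = 1916.61 + 1338.17 = 3254.8 m/s

3254.8


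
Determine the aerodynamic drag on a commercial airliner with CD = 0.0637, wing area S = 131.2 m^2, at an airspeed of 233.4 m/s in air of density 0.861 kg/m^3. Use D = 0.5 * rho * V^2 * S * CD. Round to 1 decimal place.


Step 1: Dynamic pressure q = 0.5 * 0.861 * 233.4^2 = 23451.7286 Pa
Step 2: Drag D = q * S * CD = 23451.7286 * 131.2 * 0.0637
Step 3: D = 195996.4 N

195996.4


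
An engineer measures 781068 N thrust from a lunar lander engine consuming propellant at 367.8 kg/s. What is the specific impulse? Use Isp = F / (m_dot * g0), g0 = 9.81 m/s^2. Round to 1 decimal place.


Step 1: m_dot * g0 = 367.8 * 9.81 = 3608.12
Step 2: Isp = 781068 / 3608.12 = 216.5 s

216.5


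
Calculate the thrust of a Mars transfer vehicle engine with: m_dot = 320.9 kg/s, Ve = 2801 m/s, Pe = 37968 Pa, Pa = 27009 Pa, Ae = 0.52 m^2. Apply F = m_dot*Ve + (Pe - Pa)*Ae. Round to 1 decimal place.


Step 1: Momentum thrust = m_dot * Ve = 320.9 * 2801 = 898840.9 N
Step 2: Pressure thrust = (Pe - Pa) * Ae = (37968 - 27009) * 0.52 = 5698.68 N
Step 3: Total thrust F = 898840.9 + 5698.68 = 904539.6 N

904539.6


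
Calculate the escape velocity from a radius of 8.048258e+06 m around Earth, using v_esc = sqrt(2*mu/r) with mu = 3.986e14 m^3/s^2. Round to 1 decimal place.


Step 1: 2*mu/r = 2 * 3.986e14 / 8.048258e+06 = 99052490.6135
Step 2: v_esc = sqrt(99052490.6135) = 9952.5 m/s

9952.5


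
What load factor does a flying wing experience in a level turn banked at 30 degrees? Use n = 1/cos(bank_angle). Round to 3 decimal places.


Step 1: Convert 30 degrees to radians = 0.523599
Step 2: cos(30 deg) = 0.866025
Step 3: n = 1 / 0.866025 = 1.155

1.155


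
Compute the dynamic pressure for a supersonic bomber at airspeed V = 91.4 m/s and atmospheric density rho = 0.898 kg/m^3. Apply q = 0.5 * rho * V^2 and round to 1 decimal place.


Step 1: V^2 = 91.4^2 = 8353.96
Step 2: q = 0.5 * 0.898 * 8353.96
Step 3: q = 3750.9 Pa

3750.9


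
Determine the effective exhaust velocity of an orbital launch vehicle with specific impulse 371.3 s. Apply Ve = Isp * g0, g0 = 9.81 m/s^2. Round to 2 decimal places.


Step 1: Ve = Isp * g0 = 371.3 * 9.81
Step 2: Ve = 3642.45 m/s

3642.45


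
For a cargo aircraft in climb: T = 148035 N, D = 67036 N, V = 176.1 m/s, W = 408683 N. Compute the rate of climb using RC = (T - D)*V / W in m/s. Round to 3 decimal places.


Step 1: Excess thrust = T - D = 148035 - 67036 = 80999 N
Step 2: Excess power = 80999 * 176.1 = 14263923.9 W
Step 3: RC = 14263923.9 / 408683 = 34.902 m/s

34.902


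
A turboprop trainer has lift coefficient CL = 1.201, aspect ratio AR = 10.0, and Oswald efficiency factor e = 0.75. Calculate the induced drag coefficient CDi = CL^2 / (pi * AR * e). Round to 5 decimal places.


Step 1: CL^2 = 1.201^2 = 1.442401
Step 2: pi * AR * e = 3.14159 * 10.0 * 0.75 = 23.561945
Step 3: CDi = 1.442401 / 23.561945 = 0.06122

0.06122


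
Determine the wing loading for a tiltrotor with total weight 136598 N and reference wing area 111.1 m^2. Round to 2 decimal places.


Step 1: Wing loading = W / S = 136598 / 111.1
Step 2: Wing loading = 1229.50 N/m^2

1229.50


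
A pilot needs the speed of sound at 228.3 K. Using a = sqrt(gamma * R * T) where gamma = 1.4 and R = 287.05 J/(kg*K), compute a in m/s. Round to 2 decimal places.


Step 1: gamma * R * T = 1.4 * 287.05 * 228.3 = 91746.921
Step 2: a = sqrt(91746.921) = 302.90 m/s

302.90


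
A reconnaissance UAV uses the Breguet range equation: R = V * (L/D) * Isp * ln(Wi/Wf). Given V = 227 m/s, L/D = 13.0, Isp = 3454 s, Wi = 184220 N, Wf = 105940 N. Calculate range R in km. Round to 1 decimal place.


Step 1: Coefficient = V * (L/D) * Isp = 227 * 13.0 * 3454 = 10192754.0 m
Step 2: Wi/Wf = 184220 / 105940 = 1.738909
Step 3: ln(1.738909) = 0.553258
Step 4: R = 10192754.0 * 0.553258 = 5639220.6 m = 5639.2 km

5639.2


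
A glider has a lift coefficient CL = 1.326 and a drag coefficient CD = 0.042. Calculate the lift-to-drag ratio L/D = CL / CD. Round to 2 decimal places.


Step 1: L/D = CL / CD = 1.326 / 0.042
Step 2: L/D = 31.57

31.57


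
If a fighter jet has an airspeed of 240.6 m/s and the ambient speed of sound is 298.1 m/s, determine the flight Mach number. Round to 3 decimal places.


Step 1: M = V / a = 240.6 / 298.1
Step 2: M = 0.807

0.807


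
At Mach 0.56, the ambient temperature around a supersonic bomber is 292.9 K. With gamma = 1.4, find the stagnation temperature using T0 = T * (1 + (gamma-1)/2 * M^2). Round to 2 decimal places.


Step 1: (gamma-1)/2 = 0.2
Step 2: M^2 = 0.3136
Step 3: 1 + 0.2 * 0.3136 = 1.06272
Step 4: T0 = 292.9 * 1.06272 = 311.27 K

311.27


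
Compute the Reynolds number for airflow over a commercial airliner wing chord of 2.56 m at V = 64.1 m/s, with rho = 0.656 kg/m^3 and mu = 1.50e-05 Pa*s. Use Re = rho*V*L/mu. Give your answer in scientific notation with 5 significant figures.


Step 1: Numerator = rho * V * L = 0.656 * 64.1 * 2.56 = 107.646976
Step 2: Re = 107.646976 / 1.50e-05
Step 3: Re = 7.1765e+06

7.1765e+06


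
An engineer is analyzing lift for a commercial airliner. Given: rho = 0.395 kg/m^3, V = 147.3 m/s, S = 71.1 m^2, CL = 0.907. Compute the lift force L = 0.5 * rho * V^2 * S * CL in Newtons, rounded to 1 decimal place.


Step 1: Calculate dynamic pressure q = 0.5 * 0.395 * 147.3^2 = 0.5 * 0.395 * 21697.29 = 4285.2148 Pa
Step 2: Multiply by wing area and lift coefficient: L = 4285.2148 * 71.1 * 0.907
Step 3: L = 304678.7705 * 0.907 = 276343.6 N

276343.6


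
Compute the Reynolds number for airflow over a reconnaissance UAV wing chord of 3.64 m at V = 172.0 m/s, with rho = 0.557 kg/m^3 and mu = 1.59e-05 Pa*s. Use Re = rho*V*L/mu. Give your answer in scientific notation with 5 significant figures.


Step 1: Numerator = rho * V * L = 0.557 * 172.0 * 3.64 = 348.72656
Step 2: Re = 348.72656 / 1.59e-05
Step 3: Re = 2.1932e+07

2.1932e+07


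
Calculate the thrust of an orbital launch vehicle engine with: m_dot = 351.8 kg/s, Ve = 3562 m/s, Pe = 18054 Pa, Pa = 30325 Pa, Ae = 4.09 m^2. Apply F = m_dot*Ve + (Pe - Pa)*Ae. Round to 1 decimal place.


Step 1: Momentum thrust = m_dot * Ve = 351.8 * 3562 = 1253111.6 N
Step 2: Pressure thrust = (Pe - Pa) * Ae = (18054 - 30325) * 4.09 = -50188.39 N
Step 3: Total thrust F = 1253111.6 + -50188.39 = 1202923.2 N

1202923.2


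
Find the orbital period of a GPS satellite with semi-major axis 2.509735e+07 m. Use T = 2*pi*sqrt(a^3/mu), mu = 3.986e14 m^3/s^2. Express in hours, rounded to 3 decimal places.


Step 1: a^3 / mu = 1.580824e+22 / 3.986e14 = 3.965942e+07
Step 2: sqrt(3.965942e+07) = 6297.5722 s
Step 3: T = 2*pi * 6297.5722 = 39568.81 s
Step 4: T in hours = 39568.81 / 3600 = 10.991 hours

10.991


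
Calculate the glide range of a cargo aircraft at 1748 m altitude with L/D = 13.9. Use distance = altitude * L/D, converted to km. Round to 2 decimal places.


Step 1: Glide distance = altitude * L/D = 1748 * 13.9 = 24297.2 m
Step 2: Convert to km: 24297.2 / 1000 = 24.30 km

24.30


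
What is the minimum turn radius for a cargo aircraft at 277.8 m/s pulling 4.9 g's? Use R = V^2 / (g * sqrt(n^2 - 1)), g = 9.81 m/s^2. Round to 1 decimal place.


Step 1: V^2 = 277.8^2 = 77172.84
Step 2: n^2 - 1 = 4.9^2 - 1 = 23.01
Step 3: sqrt(23.01) = 4.796874
Step 4: R = 77172.84 / (9.81 * 4.796874) = 1640.0 m

1640.0


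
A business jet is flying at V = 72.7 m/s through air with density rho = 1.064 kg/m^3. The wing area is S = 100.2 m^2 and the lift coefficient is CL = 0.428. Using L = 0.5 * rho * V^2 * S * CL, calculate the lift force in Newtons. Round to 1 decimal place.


Step 1: Calculate dynamic pressure q = 0.5 * 1.064 * 72.7^2 = 0.5 * 1.064 * 5285.29 = 2811.7743 Pa
Step 2: Multiply by wing area and lift coefficient: L = 2811.7743 * 100.2 * 0.428
Step 3: L = 281739.7829 * 0.428 = 120584.6 N

120584.6


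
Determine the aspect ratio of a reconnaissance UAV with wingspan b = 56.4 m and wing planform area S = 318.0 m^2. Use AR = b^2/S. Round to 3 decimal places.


Step 1: b^2 = 56.4^2 = 3180.96
Step 2: AR = 3180.96 / 318.0 = 10.003

10.003


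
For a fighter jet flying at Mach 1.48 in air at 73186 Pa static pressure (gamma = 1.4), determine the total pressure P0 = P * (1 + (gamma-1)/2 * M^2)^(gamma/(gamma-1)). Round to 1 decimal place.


Step 1: (gamma-1)/2 * M^2 = 0.2 * 2.1904 = 0.43808
Step 2: 1 + 0.43808 = 1.43808
Step 3: Exponent gamma/(gamma-1) = 3.5
Step 4: P0 = 73186 * 1.43808^3.5 = 261016.9 Pa

261016.9


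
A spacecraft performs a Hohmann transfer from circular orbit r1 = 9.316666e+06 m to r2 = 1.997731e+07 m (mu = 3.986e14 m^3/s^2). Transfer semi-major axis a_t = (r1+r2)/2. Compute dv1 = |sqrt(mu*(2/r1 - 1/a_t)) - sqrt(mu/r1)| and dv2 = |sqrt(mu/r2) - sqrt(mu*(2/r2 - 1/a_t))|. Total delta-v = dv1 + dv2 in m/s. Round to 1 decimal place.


Step 1: Transfer semi-major axis a_t = (9.316666e+06 + 1.997731e+07) / 2 = 1.464699e+07 m
Step 2: v1 (circular at r1) = sqrt(mu/r1) = 6540.91 m/s
Step 3: v_t1 = sqrt(mu*(2/r1 - 1/a_t)) = 7638.93 m/s
Step 4: dv1 = |7638.93 - 6540.91| = 1098.02 m/s
Step 5: v2 (circular at r2) = 4466.84 m/s, v_t2 = 3562.51 m/s
Step 6: dv2 = |4466.84 - 3562.51| = 904.33 m/s
Step 7: Total delta-v = 1098.02 + 904.33 = 2002.3 m/s

2002.3


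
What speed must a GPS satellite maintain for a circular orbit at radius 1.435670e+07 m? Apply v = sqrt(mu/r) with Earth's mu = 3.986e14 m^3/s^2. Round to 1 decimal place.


Step 1: mu / r = 3.986e14 / 1.435670e+07 = 27764040.4828
Step 2: v = sqrt(27764040.4828) = 5269.2 m/s

5269.2


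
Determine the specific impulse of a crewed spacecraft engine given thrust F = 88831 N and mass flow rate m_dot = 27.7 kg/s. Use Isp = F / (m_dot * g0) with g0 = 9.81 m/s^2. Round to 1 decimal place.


Step 1: m_dot * g0 = 27.7 * 9.81 = 271.74
Step 2: Isp = 88831 / 271.74 = 326.9 s

326.9


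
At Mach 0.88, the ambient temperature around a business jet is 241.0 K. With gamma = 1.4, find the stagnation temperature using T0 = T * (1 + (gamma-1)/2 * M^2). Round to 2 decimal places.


Step 1: (gamma-1)/2 = 0.2
Step 2: M^2 = 0.7744
Step 3: 1 + 0.2 * 0.7744 = 1.15488
Step 4: T0 = 241.0 * 1.15488 = 278.33 K

278.33


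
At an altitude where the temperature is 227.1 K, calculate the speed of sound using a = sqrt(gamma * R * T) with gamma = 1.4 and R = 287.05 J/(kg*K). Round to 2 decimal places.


Step 1: gamma * R * T = 1.4 * 287.05 * 227.1 = 91264.677
Step 2: a = sqrt(91264.677) = 302.10 m/s

302.10


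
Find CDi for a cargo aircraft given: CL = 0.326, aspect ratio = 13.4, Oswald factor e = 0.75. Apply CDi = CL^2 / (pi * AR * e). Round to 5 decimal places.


Step 1: CL^2 = 0.326^2 = 0.106276
Step 2: pi * AR * e = 3.14159 * 13.4 * 0.75 = 31.573006
Step 3: CDi = 0.106276 / 31.573006 = 0.00337

0.00337


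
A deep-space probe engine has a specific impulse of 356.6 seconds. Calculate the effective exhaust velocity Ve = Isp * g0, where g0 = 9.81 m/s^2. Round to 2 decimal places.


Step 1: Ve = Isp * g0 = 356.6 * 9.81
Step 2: Ve = 3498.25 m/s

3498.25


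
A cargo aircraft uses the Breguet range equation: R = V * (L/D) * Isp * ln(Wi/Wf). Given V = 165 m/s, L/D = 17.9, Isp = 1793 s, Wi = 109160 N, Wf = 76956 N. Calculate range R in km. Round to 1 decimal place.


Step 1: Coefficient = V * (L/D) * Isp = 165 * 17.9 * 1793 = 5295625.5 m
Step 2: Wi/Wf = 109160 / 76956 = 1.418473
Step 3: ln(1.418473) = 0.349581
Step 4: R = 5295625.5 * 0.349581 = 1851249.3 m = 1851.2 km

1851.2


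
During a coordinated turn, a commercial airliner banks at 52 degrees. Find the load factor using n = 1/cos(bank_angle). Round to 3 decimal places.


Step 1: Convert 52 degrees to radians = 0.907571
Step 2: cos(52 deg) = 0.615661
Step 3: n = 1 / 0.615661 = 1.624

1.624


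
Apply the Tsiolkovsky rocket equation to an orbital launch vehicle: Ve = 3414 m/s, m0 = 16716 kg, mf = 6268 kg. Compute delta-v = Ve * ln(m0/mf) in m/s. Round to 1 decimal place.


Step 1: Mass ratio m0/mf = 16716 / 6268 = 2.666879
Step 2: ln(2.666879) = 0.980909
Step 3: delta-v = 3414 * 0.980909 = 3348.8 m/s

3348.8


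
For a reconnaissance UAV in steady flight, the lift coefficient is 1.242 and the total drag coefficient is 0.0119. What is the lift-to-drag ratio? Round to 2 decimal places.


Step 1: L/D = CL / CD = 1.242 / 0.0119
Step 2: L/D = 104.37

104.37


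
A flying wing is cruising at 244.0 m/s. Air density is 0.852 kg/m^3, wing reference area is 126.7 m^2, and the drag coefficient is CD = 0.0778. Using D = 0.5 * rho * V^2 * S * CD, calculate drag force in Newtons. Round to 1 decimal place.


Step 1: Dynamic pressure q = 0.5 * 0.852 * 244.0^2 = 25362.336 Pa
Step 2: Drag D = q * S * CD = 25362.336 * 126.7 * 0.0778
Step 3: D = 250003.1 N

250003.1


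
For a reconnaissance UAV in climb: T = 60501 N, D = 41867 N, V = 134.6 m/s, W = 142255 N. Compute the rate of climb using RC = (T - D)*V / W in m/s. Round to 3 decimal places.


Step 1: Excess thrust = T - D = 60501 - 41867 = 18634 N
Step 2: Excess power = 18634 * 134.6 = 2508136.4 W
Step 3: RC = 2508136.4 / 142255 = 17.631 m/s

17.631


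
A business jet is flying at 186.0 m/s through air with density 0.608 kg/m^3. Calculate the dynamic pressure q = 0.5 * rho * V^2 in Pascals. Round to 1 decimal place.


Step 1: V^2 = 186.0^2 = 34596.0
Step 2: q = 0.5 * 0.608 * 34596.0
Step 3: q = 10517.2 Pa

10517.2


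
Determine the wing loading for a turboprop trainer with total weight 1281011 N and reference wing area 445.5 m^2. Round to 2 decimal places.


Step 1: Wing loading = W / S = 1281011 / 445.5
Step 2: Wing loading = 2875.45 N/m^2

2875.45


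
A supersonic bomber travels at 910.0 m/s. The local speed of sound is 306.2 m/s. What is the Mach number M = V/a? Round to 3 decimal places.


Step 1: M = V / a = 910.0 / 306.2
Step 2: M = 2.972

2.972


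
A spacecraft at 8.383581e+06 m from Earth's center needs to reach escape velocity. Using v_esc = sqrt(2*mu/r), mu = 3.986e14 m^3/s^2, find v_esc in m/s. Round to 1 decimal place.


Step 1: 2*mu/r = 2 * 3.986e14 / 8.383581e+06 = 95090630.1257
Step 2: v_esc = sqrt(95090630.1257) = 9751.4 m/s

9751.4


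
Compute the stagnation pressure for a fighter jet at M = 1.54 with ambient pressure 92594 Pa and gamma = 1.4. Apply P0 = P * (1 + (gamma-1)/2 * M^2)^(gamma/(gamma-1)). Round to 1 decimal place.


Step 1: (gamma-1)/2 * M^2 = 0.2 * 2.3716 = 0.47432
Step 2: 1 + 0.47432 = 1.47432
Step 3: Exponent gamma/(gamma-1) = 3.5
Step 4: P0 = 92594 * 1.47432^3.5 = 360291.5 Pa

360291.5


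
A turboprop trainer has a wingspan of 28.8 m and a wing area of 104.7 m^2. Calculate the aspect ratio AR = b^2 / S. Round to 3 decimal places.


Step 1: b^2 = 28.8^2 = 829.44
Step 2: AR = 829.44 / 104.7 = 7.922

7.922


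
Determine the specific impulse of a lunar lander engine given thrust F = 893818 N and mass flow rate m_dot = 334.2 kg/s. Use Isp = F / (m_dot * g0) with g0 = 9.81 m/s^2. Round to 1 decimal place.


Step 1: m_dot * g0 = 334.2 * 9.81 = 3278.5
Step 2: Isp = 893818 / 3278.5 = 272.6 s

272.6


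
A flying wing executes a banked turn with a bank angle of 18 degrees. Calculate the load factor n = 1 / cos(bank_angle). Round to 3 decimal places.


Step 1: Convert 18 degrees to radians = 0.314159
Step 2: cos(18 deg) = 0.951057
Step 3: n = 1 / 0.951057 = 1.051

1.051


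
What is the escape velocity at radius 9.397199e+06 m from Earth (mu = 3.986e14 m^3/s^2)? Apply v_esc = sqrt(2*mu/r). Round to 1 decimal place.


Step 1: 2*mu/r = 2 * 3.986e14 / 9.397199e+06 = 84833789.3025
Step 2: v_esc = sqrt(84833789.3025) = 9210.5 m/s

9210.5


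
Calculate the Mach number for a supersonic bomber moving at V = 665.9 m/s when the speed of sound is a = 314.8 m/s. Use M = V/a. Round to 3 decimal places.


Step 1: M = V / a = 665.9 / 314.8
Step 2: M = 2.115

2.115


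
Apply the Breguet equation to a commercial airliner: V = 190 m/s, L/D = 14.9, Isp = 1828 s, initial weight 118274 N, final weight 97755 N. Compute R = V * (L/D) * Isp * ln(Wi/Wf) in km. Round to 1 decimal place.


Step 1: Coefficient = V * (L/D) * Isp = 190 * 14.9 * 1828 = 5175068.0 m
Step 2: Wi/Wf = 118274 / 97755 = 1.209902
Step 3: ln(1.209902) = 0.19054
Step 4: R = 5175068.0 * 0.19054 = 986055.5 m = 986.1 km

986.1


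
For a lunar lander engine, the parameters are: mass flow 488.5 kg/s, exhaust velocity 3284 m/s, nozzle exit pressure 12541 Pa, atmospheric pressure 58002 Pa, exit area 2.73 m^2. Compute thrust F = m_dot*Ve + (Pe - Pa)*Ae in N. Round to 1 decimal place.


Step 1: Momentum thrust = m_dot * Ve = 488.5 * 3284 = 1604234.0 N
Step 2: Pressure thrust = (Pe - Pa) * Ae = (12541 - 58002) * 2.73 = -124108.53 N
Step 3: Total thrust F = 1604234.0 + -124108.53 = 1480125.5 N

1480125.5


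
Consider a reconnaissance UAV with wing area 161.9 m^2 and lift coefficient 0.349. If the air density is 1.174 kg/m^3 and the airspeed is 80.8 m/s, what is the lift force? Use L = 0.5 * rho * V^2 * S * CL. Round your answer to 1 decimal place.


Step 1: Calculate dynamic pressure q = 0.5 * 1.174 * 80.8^2 = 0.5 * 1.174 * 6528.64 = 3832.3117 Pa
Step 2: Multiply by wing area and lift coefficient: L = 3832.3117 * 161.9 * 0.349
Step 3: L = 620451.261 * 0.349 = 216537.5 N

216537.5


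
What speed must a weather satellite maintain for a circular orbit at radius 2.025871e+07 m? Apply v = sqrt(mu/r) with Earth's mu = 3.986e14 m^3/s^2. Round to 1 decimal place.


Step 1: mu / r = 3.986e14 / 2.025871e+07 = 19675487.7285
Step 2: v = sqrt(19675487.7285) = 4435.7 m/s

4435.7


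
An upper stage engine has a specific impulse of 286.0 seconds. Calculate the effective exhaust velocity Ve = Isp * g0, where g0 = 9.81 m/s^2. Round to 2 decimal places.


Step 1: Ve = Isp * g0 = 286.0 * 9.81
Step 2: Ve = 2805.66 m/s

2805.66


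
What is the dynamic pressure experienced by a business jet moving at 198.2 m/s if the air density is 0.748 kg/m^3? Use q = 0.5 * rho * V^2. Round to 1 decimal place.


Step 1: V^2 = 198.2^2 = 39283.24
Step 2: q = 0.5 * 0.748 * 39283.24
Step 3: q = 14691.9 Pa

14691.9


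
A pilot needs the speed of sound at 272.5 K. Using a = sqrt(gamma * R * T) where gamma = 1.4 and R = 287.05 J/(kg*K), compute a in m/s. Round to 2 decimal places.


Step 1: gamma * R * T = 1.4 * 287.05 * 272.5 = 109509.575
Step 2: a = sqrt(109509.575) = 330.92 m/s

330.92


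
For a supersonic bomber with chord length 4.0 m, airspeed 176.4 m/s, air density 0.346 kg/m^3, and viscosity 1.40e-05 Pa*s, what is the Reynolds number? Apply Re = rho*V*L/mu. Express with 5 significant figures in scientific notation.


Step 1: Numerator = rho * V * L = 0.346 * 176.4 * 4.0 = 244.1376
Step 2: Re = 244.1376 / 1.40e-05
Step 3: Re = 1.7438e+07

1.7438e+07


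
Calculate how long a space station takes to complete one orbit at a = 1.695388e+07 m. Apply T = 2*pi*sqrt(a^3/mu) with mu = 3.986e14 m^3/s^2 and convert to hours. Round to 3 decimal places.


Step 1: a^3 / mu = 4.873122e+21 / 3.986e14 = 1.222560e+07
Step 2: sqrt(1.222560e+07) = 3496.5119 s
Step 3: T = 2*pi * 3496.5119 = 21969.23 s
Step 4: T in hours = 21969.23 / 3600 = 6.103 hours

6.103


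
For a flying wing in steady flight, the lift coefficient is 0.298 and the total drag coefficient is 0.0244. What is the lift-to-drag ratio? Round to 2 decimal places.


Step 1: L/D = CL / CD = 0.298 / 0.0244
Step 2: L/D = 12.21

12.21


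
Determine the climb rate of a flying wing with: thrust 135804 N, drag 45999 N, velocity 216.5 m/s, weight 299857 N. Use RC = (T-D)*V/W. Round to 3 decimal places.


Step 1: Excess thrust = T - D = 135804 - 45999 = 89805 N
Step 2: Excess power = 89805 * 216.5 = 19442782.5 W
Step 3: RC = 19442782.5 / 299857 = 64.840 m/s

64.840


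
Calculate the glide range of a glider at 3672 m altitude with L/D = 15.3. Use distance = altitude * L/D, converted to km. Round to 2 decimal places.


Step 1: Glide distance = altitude * L/D = 3672 * 15.3 = 56181.6 m
Step 2: Convert to km: 56181.6 / 1000 = 56.18 km

56.18


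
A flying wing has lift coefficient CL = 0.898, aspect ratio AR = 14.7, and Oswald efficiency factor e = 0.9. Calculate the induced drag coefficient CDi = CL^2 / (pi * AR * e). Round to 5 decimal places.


Step 1: CL^2 = 0.898^2 = 0.806404
Step 2: pi * AR * e = 3.14159 * 14.7 * 0.9 = 41.563271
Step 3: CDi = 0.806404 / 41.563271 = 0.01940

0.01940


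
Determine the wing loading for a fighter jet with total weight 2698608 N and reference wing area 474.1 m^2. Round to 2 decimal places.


Step 1: Wing loading = W / S = 2698608 / 474.1
Step 2: Wing loading = 5692.06 N/m^2

5692.06


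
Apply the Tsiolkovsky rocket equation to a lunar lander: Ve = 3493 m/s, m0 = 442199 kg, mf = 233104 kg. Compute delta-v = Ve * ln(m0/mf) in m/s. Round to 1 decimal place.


Step 1: Mass ratio m0/mf = 442199 / 233104 = 1.897003
Step 2: ln(1.897003) = 0.640275
Step 3: delta-v = 3493 * 0.640275 = 2236.5 m/s

2236.5


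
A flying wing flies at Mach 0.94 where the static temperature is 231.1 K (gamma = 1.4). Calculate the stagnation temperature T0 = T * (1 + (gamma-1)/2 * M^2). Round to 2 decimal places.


Step 1: (gamma-1)/2 = 0.2
Step 2: M^2 = 0.8836
Step 3: 1 + 0.2 * 0.8836 = 1.17672
Step 4: T0 = 231.1 * 1.17672 = 271.94 K

271.94


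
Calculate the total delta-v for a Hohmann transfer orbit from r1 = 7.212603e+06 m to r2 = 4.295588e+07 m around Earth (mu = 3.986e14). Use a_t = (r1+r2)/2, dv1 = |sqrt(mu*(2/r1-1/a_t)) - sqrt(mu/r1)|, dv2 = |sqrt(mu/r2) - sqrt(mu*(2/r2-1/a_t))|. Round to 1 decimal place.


Step 1: Transfer semi-major axis a_t = (7.212603e+06 + 4.295588e+07) / 2 = 2.508424e+07 m
Step 2: v1 (circular at r1) = sqrt(mu/r1) = 7434.0 m/s
Step 3: v_t1 = sqrt(mu*(2/r1 - 1/a_t)) = 9728.22 m/s
Step 4: dv1 = |9728.22 - 7434.0| = 2294.22 m/s
Step 5: v2 (circular at r2) = 3046.19 m/s, v_t2 = 1633.44 m/s
Step 6: dv2 = |3046.19 - 1633.44| = 1412.75 m/s
Step 7: Total delta-v = 2294.22 + 1412.75 = 3707.0 m/s

3707.0


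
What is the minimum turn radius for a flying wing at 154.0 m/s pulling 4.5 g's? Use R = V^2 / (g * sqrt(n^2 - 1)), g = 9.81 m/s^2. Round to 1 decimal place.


Step 1: V^2 = 154.0^2 = 23716.0
Step 2: n^2 - 1 = 4.5^2 - 1 = 19.25
Step 3: sqrt(19.25) = 4.387482
Step 4: R = 23716.0 / (9.81 * 4.387482) = 551.0 m

551.0


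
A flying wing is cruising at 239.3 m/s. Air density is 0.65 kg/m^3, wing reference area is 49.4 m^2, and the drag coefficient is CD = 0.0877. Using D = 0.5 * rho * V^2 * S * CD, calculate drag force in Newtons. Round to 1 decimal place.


Step 1: Dynamic pressure q = 0.5 * 0.65 * 239.3^2 = 18610.9593 Pa
Step 2: Drag D = q * S * CD = 18610.9593 * 49.4 * 0.0877
Step 3: D = 80629.7 N

80629.7


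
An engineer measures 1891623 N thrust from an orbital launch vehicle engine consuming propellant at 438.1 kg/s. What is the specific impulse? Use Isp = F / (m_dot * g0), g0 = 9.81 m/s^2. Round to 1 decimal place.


Step 1: m_dot * g0 = 438.1 * 9.81 = 4297.76
Step 2: Isp = 1891623 / 4297.76 = 440.1 s

440.1


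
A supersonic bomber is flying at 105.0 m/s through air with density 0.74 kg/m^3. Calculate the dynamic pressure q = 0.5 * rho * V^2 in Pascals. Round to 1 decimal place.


Step 1: V^2 = 105.0^2 = 11025.0
Step 2: q = 0.5 * 0.74 * 11025.0
Step 3: q = 4079.3 Pa

4079.3


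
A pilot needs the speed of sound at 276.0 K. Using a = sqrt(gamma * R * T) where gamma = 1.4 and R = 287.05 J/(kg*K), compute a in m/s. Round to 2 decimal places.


Step 1: gamma * R * T = 1.4 * 287.05 * 276.0 = 110916.12
Step 2: a = sqrt(110916.12) = 333.04 m/s

333.04


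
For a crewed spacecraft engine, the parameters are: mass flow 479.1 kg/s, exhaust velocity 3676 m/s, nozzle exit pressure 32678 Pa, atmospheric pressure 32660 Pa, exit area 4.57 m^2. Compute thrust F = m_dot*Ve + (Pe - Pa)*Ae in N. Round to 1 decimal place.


Step 1: Momentum thrust = m_dot * Ve = 479.1 * 3676 = 1761171.6 N
Step 2: Pressure thrust = (Pe - Pa) * Ae = (32678 - 32660) * 4.57 = 82.26 N
Step 3: Total thrust F = 1761171.6 + 82.26 = 1761253.9 N

1761253.9


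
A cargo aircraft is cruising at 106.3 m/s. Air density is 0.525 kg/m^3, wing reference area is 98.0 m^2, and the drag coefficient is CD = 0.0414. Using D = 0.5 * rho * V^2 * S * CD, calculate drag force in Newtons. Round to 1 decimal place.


Step 1: Dynamic pressure q = 0.5 * 0.525 * 106.3^2 = 2966.1686 Pa
Step 2: Drag D = q * S * CD = 2966.1686 * 98.0 * 0.0414
Step 3: D = 12034.3 N

12034.3


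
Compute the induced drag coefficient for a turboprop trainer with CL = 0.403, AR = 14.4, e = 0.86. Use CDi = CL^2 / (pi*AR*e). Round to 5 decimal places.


Step 1: CL^2 = 0.403^2 = 0.162409
Step 2: pi * AR * e = 3.14159 * 14.4 * 0.86 = 38.905483
Step 3: CDi = 0.162409 / 38.905483 = 0.00417

0.00417


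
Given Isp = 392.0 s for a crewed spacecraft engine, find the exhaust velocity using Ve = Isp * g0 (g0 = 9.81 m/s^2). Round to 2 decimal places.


Step 1: Ve = Isp * g0 = 392.0 * 9.81
Step 2: Ve = 3845.52 m/s

3845.52


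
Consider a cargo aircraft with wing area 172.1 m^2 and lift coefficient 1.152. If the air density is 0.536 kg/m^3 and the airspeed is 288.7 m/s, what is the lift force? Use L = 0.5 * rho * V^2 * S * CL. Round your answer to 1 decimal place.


Step 1: Calculate dynamic pressure q = 0.5 * 0.536 * 288.7^2 = 0.5 * 0.536 * 83347.69 = 22337.1809 Pa
Step 2: Multiply by wing area and lift coefficient: L = 22337.1809 * 172.1 * 1.152
Step 3: L = 3844228.8363 * 1.152 = 4428551.6 N

4428551.6


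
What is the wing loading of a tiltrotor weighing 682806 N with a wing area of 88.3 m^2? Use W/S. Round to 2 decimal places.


Step 1: Wing loading = W / S = 682806 / 88.3
Step 2: Wing loading = 7732.80 N/m^2

7732.80


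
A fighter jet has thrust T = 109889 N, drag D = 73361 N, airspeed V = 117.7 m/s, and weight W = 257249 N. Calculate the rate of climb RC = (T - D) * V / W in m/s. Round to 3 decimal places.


Step 1: Excess thrust = T - D = 109889 - 73361 = 36528 N
Step 2: Excess power = 36528 * 117.7 = 4299345.6 W
Step 3: RC = 4299345.6 / 257249 = 16.713 m/s

16.713
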